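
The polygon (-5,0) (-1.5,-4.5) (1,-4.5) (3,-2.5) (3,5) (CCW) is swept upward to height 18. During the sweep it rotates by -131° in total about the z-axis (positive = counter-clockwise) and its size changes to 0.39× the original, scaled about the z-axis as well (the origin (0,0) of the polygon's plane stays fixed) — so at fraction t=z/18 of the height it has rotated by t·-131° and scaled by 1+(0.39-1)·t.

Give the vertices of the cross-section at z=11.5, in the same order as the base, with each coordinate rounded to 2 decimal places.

Cross-section at z=11.5: (-0.34,3.03) (-2.83,0.61) (-2.66,-0.91) (-1.32,-1.99) (3.23,-1.48)

t = z/height = 11.5/18 = 0.638889
s = 1 + (scale-1)·z/height = 1 + (0.39-1)·11.5/18 = 0.610278
θ = twist·z/height = -131°·11.5/18 = -83.6944° = -1.460744 rad
cos θ = 0.109831, sin θ = -0.993950 (intermediates below are computed at full precision and shown rounded to 5 d.p.)
v1: (-5,0) → rotate → (-0.54915,4.96975) → ×s → (-0.33514,3.03293) → (-0.34,3.03)
v2: (-1.5,-4.5) → rotate → (-4.63752,0.99669) → ×s → (-2.83018,0.60826) → (-2.83,0.61)
v3: (1,-4.5) → rotate → (-4.36295,-1.48819) → ×s → (-2.66261,-0.90821) → (-2.66,-0.91)
v4: (3,-2.5) → rotate → (-2.15538,-3.25643) → ×s → (-1.31538,-1.98733) → (-1.32,-1.99)
v5: (3,5) → rotate → (5.29924,-2.43270) → ×s → (3.23401,-1.48462) → (3.23,-1.48)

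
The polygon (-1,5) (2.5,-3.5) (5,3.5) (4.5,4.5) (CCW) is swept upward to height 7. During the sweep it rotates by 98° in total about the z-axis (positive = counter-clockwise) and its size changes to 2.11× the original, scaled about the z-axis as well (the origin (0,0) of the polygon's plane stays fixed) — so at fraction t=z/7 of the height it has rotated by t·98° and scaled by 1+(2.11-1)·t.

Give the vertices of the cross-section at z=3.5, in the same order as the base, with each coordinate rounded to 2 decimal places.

Cross-section at z=3.5: (-6.89,3.93) (6.66,-0.64) (0.99,9.44) (-0.69,9.87)

t = z/height = 3.5/7 = 0.5
s = 1 + (scale-1)·z/height = 1 + (2.11-1)·3.5/7 = 1.555000
θ = twist·z/height = 98°·3.5/7 = 49.0000° = 0.855211 rad
cos θ = 0.656059, sin θ = 0.754710 (intermediates below are computed at full precision and shown rounded to 5 d.p.)
v1: (-1,5) → rotate → (-4.42961,2.52559) → ×s → (-6.88804,3.92729) → (-6.89,3.93)
v2: (2.5,-3.5) → rotate → (4.28163,-0.40943) → ×s → (6.65794,-0.63667) → (6.66,-0.64)
v3: (5,3.5) → rotate → (0.63881,6.06975) → ×s → (0.99335,9.43847) → (0.99,9.44)
v4: (4.5,4.5) → rotate → (-0.44393,6.34846) → ×s → (-0.69031,9.87185) → (-0.69,9.87)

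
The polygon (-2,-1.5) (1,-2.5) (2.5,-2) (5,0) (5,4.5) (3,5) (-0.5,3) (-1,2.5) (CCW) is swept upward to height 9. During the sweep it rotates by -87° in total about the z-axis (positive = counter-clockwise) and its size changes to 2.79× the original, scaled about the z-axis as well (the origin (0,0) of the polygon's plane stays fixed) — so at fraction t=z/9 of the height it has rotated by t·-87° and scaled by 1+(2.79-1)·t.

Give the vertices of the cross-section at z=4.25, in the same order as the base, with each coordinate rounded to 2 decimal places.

t = z/height = 4.25/9 = 0.472222
s = 1 + (scale-1)·z/height = 1 + (2.79-1)·4.25/9 = 1.845278
θ = twist·z/height = -87°·4.25/9 = -41.0833° = -0.717039 rad
cos θ = 0.753755, sin θ = -0.657156 (intermediates below are computed at full precision and shown rounded to 5 d.p.)
v1: (-2,-1.5) → rotate → (-2.49324,0.18368) → ×s → (-4.60073,0.33894) → (-4.60,0.34)
v2: (1,-2.5) → rotate → (-0.88914,-2.54154) → ×s → (-1.64070,-4.68985) → (-1.64,-4.69)
v3: (2.5,-2) → rotate → (0.57007,-3.15040) → ×s → (1.05195,-5.81336) → (1.05,-5.81)
v4: (5,0) → rotate → (3.76877,-3.28578) → ×s → (6.95443,-6.06318) → (6.95,-6.06)
v5: (5,4.5) → rotate → (6.72597,0.10612) → ×s → (12.41129,0.19581) → (12.41,0.20)
v6: (3,5) → rotate → (5.54704,1.79730) → ×s → (10.23584,3.31653) → (10.24,3.32)
v7: (-0.5,3) → rotate → (1.59459,2.58984) → ×s → (2.94246,4.77898) → (2.94,4.78)
v8: (-1,2.5) → rotate → (0.88914,2.54154) → ×s → (1.64070,4.68985) → (1.64,4.69)

Cross-section at z=4.25: (-4.60,0.34) (-1.64,-4.69) (1.05,-5.81) (6.95,-6.06) (12.41,0.20) (10.24,3.32) (2.94,4.78) (1.64,4.69)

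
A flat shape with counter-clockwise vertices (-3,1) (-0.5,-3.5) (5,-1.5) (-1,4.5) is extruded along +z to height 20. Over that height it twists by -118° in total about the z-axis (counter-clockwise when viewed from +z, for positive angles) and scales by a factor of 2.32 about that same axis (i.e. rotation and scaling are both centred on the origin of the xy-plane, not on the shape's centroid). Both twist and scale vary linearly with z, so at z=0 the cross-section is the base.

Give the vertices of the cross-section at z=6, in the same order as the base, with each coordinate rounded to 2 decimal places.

Cross-section at z=6: (-2.61,3.56) (-3.40,-3.58) (4.48,-5.75) (2.50,5.93)

t = z/height = 6/20 = 0.3
s = 1 + (scale-1)·z/height = 1 + (2.32-1)·6/20 = 1.396000
θ = twist·z/height = -118°·6/20 = -35.4000° = -0.617847 rad
cos θ = 0.815128, sin θ = -0.579281 (intermediates below are computed at full precision and shown rounded to 5 d.p.)
v1: (-3,1) → rotate → (-1.86610,2.55297) → ×s → (-2.60508,3.56395) → (-2.61,3.56)
v2: (-0.5,-3.5) → rotate → (-2.43505,-2.56331) → ×s → (-3.39933,-3.57838) → (-3.40,-3.58)
v3: (5,-1.5) → rotate → (3.20672,-4.11910) → ×s → (4.47658,-5.75026) → (4.48,-5.75)
v4: (-1,4.5) → rotate → (1.79164,4.24736) → ×s → (2.50113,5.92931) → (2.50,5.93)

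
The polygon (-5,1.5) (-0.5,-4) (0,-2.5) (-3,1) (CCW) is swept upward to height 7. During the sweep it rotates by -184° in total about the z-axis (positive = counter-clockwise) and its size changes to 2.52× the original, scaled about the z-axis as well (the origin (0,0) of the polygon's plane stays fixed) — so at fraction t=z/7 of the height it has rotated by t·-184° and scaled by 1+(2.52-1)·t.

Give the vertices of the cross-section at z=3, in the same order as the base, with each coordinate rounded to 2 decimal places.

Cross-section at z=3: (0.83,8.58) (-6.64,-0.47) (-4.05,-0.80) (0.66,5.18)

t = z/height = 3/7 = 0.428571
s = 1 + (scale-1)·z/height = 1 + (2.52-1)·3/7 = 1.651429
θ = twist·z/height = -184°·3/7 = -78.8571° = -1.376317 rad
cos θ = 0.193256, sin θ = -0.981148 (intermediates below are computed at full precision and shown rounded to 5 d.p.)
v1: (-5,1.5) → rotate → (0.50544,5.19563) → ×s → (0.83470,8.58020) → (0.83,8.58)
v2: (-0.5,-4) → rotate → (-4.02122,-0.28245) → ×s → (-6.64076,-0.46645) → (-6.64,-0.47)
v3: (0,-2.5) → rotate → (-2.45287,-0.48314) → ×s → (-4.05074,-0.79787) → (-4.05,-0.80)
v4: (-3,1) → rotate → (0.40138,3.13670) → ×s → (0.66285,5.18004) → (0.66,5.18)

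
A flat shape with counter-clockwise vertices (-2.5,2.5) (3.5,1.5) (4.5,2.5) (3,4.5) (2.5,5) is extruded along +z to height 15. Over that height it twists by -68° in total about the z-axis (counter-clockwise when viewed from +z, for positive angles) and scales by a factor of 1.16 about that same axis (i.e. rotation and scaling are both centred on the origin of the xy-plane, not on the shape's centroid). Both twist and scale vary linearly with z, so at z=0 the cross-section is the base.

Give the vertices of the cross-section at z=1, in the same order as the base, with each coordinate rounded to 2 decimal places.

Cross-section at z=1: (-2.32,2.72) (3.65,1.23) (4.73,2.16) (3.38,4.29) (2.92,4.84)

t = z/height = 1/15 = 0.0666667
s = 1 + (scale-1)·z/height = 1 + (1.16-1)·1/15 = 1.010667
θ = twist·z/height = -68°·1/15 = -4.5333° = -0.079122 rad
cos θ = 0.996872, sin θ = -0.079039 (intermediates below are computed at full precision and shown rounded to 5 d.p.)
v1: (-2.5,2.5) → rotate → (-2.29458,2.68978) → ×s → (-2.31906,2.71847) → (-2.32,2.72)
v2: (3.5,1.5) → rotate → (3.60761,1.21867) → ×s → (3.64609,1.23167) → (3.65,1.23)
v3: (4.5,2.5) → rotate → (4.68352,2.13650) → ×s → (4.73348,2.15929) → (4.73,2.16)
v4: (3,4.5) → rotate → (3.34629,4.24880) → ×s → (3.38198,4.29413) → (3.38,4.29)
v5: (2.5,5) → rotate → (2.88737,4.78676) → ×s → (2.91817,4.83782) → (2.92,4.84)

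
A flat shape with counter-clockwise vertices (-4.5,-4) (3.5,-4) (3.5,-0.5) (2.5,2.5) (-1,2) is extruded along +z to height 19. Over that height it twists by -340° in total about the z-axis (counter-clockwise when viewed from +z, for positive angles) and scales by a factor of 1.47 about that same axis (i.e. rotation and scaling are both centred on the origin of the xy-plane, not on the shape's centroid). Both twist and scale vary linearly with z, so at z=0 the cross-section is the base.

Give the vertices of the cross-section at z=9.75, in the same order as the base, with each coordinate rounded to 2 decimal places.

Cross-section at z=9.75: (5.08,5.48) (-4.80,4.52) (-4.38,0.20) (-2.79,-3.39) (1.47,-2.35)

t = z/height = 9.75/19 = 0.513158
s = 1 + (scale-1)·z/height = 1 + (1.47-1)·9.75/19 = 1.241184
θ = twist·z/height = -340°·9.75/19 = -174.4737° = -3.045140 rad
cos θ = -0.995352, sin θ = -0.096303 (intermediates below are computed at full precision and shown rounded to 5 d.p.)
v1: (-4.5,-4) → rotate → (4.09387,4.41477) → ×s → (5.08125,5.47954) → (5.08,5.48)
v2: (3.5,-4) → rotate → (-3.86894,3.64435) → ×s → (-4.80207,4.52331) → (-4.80,4.52)
v3: (3.5,-0.5) → rotate → (-3.53188,0.16062) → ×s → (-4.38372,0.19935) → (-4.38,0.20)
v4: (2.5,2.5) → rotate → (-2.24762,-2.72914) → ×s → (-2.78971,-3.38736) → (-2.79,-3.39)
v5: (-1,2) → rotate → (1.18796,-1.89440) → ×s → (1.47447,-2.35130) → (1.47,-2.35)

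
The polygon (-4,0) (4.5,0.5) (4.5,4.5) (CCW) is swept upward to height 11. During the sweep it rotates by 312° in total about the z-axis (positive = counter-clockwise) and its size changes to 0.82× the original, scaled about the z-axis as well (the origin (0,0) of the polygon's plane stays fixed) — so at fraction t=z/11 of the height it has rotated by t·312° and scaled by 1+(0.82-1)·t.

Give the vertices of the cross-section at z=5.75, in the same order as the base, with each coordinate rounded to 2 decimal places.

Cross-section at z=5.75: (3.47,-1.05) (-4.03,0.75) (-5.09,-2.71)

t = z/height = 5.75/11 = 0.522727
s = 1 + (scale-1)·z/height = 1 + (0.82-1)·5.75/11 = 0.905909
θ = twist·z/height = 312°·5.75/11 = 163.0909° = 2.846473 rad
cos θ = -0.956767, sin θ = 0.290854 (intermediates below are computed at full precision and shown rounded to 5 d.p.)
v1: (-4,0) → rotate → (3.82707,-1.16342) → ×s → (3.46698,-1.05395) → (3.47,-1.05)
v2: (4.5,0.5) → rotate → (-4.45088,0.83046) → ×s → (-4.03209,0.75232) → (-4.03,0.75)
v3: (4.5,4.5) → rotate → (-5.61430,-2.99661) → ×s → (-5.08604,-2.71466) → (-5.09,-2.71)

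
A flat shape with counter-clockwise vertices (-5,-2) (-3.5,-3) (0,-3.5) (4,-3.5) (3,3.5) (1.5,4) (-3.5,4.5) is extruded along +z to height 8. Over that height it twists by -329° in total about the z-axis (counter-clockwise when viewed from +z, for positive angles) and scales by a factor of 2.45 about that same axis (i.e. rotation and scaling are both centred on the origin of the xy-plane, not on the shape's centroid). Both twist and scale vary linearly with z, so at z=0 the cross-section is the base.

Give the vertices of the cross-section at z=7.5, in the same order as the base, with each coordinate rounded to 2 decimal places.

t = z/height = 7.5/8 = 0.9375
s = 1 + (scale-1)·z/height = 1 + (2.45-1)·7.5/8 = 2.359375
θ = twist·z/height = -329°·7.5/8 = -308.4375° = -5.383250 rad
cos θ = 0.621661, sin θ = 0.783287 (intermediates below are computed at full precision and shown rounded to 5 d.p.)
v1: (-5,-2) → rotate → (-1.54173,-5.15975) → ×s → (-3.63752,-12.17380) → (-3.64,-12.17)
v2: (-3.5,-3) → rotate → (0.17405,-4.60649) → ×s → (0.41065,-10.86843) → (0.41,-10.87)
v3: (0,-3.5) → rotate → (2.74150,-2.17581) → ×s → (6.46824,-5.13356) → (6.47,-5.13)
v4: (4,-3.5) → rotate → (5.22815,0.95733) → ×s → (12.33516,2.25871) → (12.34,2.26)
v5: (3,3.5) → rotate → (-0.87652,4.52567) → ×s → (-2.06804,10.67776) → (-2.07,10.68)
v6: (1.5,4) → rotate → (-2.20066,3.66157) → ×s → (-5.19217,8.63902) → (-5.19,8.64)
v7: (-3.5,4.5) → rotate → (-5.70060,0.05597) → ×s → (-13.44986,0.13205) → (-13.45,0.13)

Cross-section at z=7.5: (-3.64,-12.17) (0.41,-10.87) (6.47,-5.13) (12.34,2.26) (-2.07,10.68) (-5.19,8.64) (-13.45,0.13)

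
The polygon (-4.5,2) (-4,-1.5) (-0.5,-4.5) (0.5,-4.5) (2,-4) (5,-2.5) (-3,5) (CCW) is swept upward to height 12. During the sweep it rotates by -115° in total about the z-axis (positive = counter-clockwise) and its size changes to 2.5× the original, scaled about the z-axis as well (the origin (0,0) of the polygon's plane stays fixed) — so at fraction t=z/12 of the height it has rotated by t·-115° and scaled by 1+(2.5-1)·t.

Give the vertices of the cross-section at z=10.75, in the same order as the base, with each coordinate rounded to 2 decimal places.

Cross-section at z=10.75: (6.94,9.22) (-1.31,9.93) (-10.01,3.52) (-10.54,1.23) (-10.19,-2.45) (-8.35,-10.10) (13.00,4.21)

t = z/height = 10.75/12 = 0.895833
s = 1 + (scale-1)·z/height = 1 + (2.5-1)·10.75/12 = 2.343750
θ = twist·z/height = -115°·10.75/12 = -103.0208° = -1.798053 rad
cos θ = -0.225305, sin θ = -0.974288 (intermediates below are computed at full precision and shown rounded to 5 d.p.)
v1: (-4.5,2) → rotate → (2.96245,3.93369) → ×s → (6.94324,9.21958) → (6.94,9.22)
v2: (-4,-1.5) → rotate → (-0.56021,4.23511) → ×s → (-1.31299,9.92604) → (-1.31,9.93)
v3: (-0.5,-4.5) → rotate → (-4.27164,1.50102) → ×s → (-10.01167,3.51801) → (-10.01,3.52)
v4: (0.5,-4.5) → rotate → (-4.49695,0.52673) → ×s → (-10.53973,1.23452) → (-10.54,1.23)
v5: (2,-4) → rotate → (-4.34776,-1.04736) → ×s → (-10.19007,-2.45474) → (-10.19,-2.45)
v6: (5,-2.5) → rotate → (-3.56225,-4.30818) → ×s → (-8.34902,-10.09729) → (-8.35,-10.10)
v7: (-3,5) → rotate → (5.54736,1.79634) → ×s → (13.00162,4.21017) → (13.00,4.21)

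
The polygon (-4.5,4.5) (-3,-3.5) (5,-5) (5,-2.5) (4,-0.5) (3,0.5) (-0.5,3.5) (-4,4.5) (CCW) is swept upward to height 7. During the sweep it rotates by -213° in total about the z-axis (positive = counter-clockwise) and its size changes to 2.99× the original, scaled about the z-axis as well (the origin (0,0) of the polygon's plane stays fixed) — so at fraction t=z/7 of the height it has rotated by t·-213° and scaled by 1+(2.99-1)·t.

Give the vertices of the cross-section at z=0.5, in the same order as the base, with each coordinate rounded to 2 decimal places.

Cross-section at z=0.5: (-3.61,6.31) (-4.36,-2.96) (4.01,-7.01) (4.76,-4.25) (4.26,-1.75) (3.46,-0.35) (0.50,4.01) (-3.06,6.16)

t = z/height = 0.5/7 = 0.0714286
s = 1 + (scale-1)·z/height = 1 + (2.99-1)·0.5/7 = 1.142143
θ = twist·z/height = -213°·0.5/7 = -15.2143° = -0.265539 rad
cos θ = 0.964951, sin θ = -0.262430 (intermediates below are computed at full precision and shown rounded to 5 d.p.)
v1: (-4.5,4.5) → rotate → (-3.16135,5.52321) → ×s → (-3.61071,6.30830) → (-3.61,6.31)
v2: (-3,-3.5) → rotate → (-3.81336,-2.59004) → ×s → (-4.35540,-2.95820) → (-4.36,-2.96)
v3: (5,-5) → rotate → (3.51261,-6.13690) → ×s → (4.01190,-7.00922) → (4.01,-7.01)
v4: (5,-2.5) → rotate → (4.16868,-3.72453) → ×s → (4.76123,-4.25394) → (4.76,-4.25)
v5: (4,-0.5) → rotate → (3.72859,-1.53219) → ×s → (4.25858,-1.74999) → (4.26,-1.75)
v6: (3,0.5) → rotate → (3.02607,-0.30481) → ×s → (3.45620,-0.34814) → (3.46,-0.35)
v7: (-0.5,3.5) → rotate → (0.43603,3.50854) → ×s → (0.49801,4.00726) → (0.50,4.01)
v8: (-4,4.5) → rotate → (-2.67887,5.39200) → ×s → (-3.05965,6.15843) → (-3.06,6.16)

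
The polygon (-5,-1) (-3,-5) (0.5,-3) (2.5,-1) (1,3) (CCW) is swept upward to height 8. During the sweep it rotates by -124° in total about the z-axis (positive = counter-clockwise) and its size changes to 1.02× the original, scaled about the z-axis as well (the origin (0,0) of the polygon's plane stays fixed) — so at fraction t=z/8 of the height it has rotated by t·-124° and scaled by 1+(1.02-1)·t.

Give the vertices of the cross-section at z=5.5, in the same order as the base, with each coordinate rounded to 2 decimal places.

Cross-section at z=5.5: (-1.43,4.97) (-5.30,2.61) (-2.99,-0.76) (-0.80,-2.61) (3.11,-0.76)

t = z/height = 5.5/8 = 0.6875
s = 1 + (scale-1)·z/height = 1 + (1.02-1)·5.5/8 = 1.013750
θ = twist·z/height = -124°·5.5/8 = -85.2500° = -1.487893 rad
cos θ = 0.082808, sin θ = -0.996566 (intermediates below are computed at full precision and shown rounded to 5 d.p.)
v1: (-5,-1) → rotate → (-1.41061,4.90002) → ×s → (-1.43000,4.96739) → (-1.43,4.97)
v2: (-3,-5) → rotate → (-5.23125,2.57566) → ×s → (-5.30318,2.61107) → (-5.30,2.61)
v3: (0.5,-3) → rotate → (-2.94829,-0.74671) → ×s → (-2.98883,-0.75697) → (-2.99,-0.76)
v4: (2.5,-1) → rotate → (-0.78954,-2.57422) → ×s → (-0.80040,-2.60962) → (-0.80,-2.61)
v5: (1,3) → rotate → (3.07250,-0.74814) → ×s → (3.11475,-0.75843) → (3.11,-0.76)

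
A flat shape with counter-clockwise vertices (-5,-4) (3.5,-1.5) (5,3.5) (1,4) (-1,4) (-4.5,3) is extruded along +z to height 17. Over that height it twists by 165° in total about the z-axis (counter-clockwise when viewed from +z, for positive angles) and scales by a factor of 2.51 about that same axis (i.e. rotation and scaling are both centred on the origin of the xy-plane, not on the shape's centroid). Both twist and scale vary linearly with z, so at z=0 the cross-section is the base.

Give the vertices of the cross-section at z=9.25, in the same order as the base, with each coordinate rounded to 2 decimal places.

t = z/height = 9.25/17 = 0.544118
s = 1 + (scale-1)·z/height = 1 + (2.51-1)·9.25/17 = 1.821618
θ = twist·z/height = 165°·9.25/17 = 89.7794° = 1.566946 rad
cos θ = 0.003850, sin θ = 0.999993 (intermediates below are computed at full precision and shown rounded to 5 d.p.)
v1: (-5,-4) → rotate → (3.98072,-5.01536) → ×s → (7.25135,-9.13607) → (7.25,-9.14)
v2: (3.5,-1.5) → rotate → (1.51346,3.49420) → ×s → (2.75695,6.36509) → (2.76,6.37)
v3: (5,3.5) → rotate → (-3.48072,5.01344) → ×s → (-6.34055,9.13257) → (-6.34,9.13)
v4: (1,4) → rotate → (-3.99612,1.01539) → ×s → (-7.27940,1.84966) → (-7.28,1.85)
v5: (-1,4) → rotate → (-4.00382,-0.98459) → ×s → (-7.29343,-1.79355) → (-7.29,-1.79)
v6: (-4.5,3) → rotate → (-3.01730,-4.48842) → ×s → (-5.49637,-8.17618) → (-5.50,-8.18)

Cross-section at z=9.25: (7.25,-9.14) (2.76,6.37) (-6.34,9.13) (-7.28,1.85) (-7.29,-1.79) (-5.50,-8.18)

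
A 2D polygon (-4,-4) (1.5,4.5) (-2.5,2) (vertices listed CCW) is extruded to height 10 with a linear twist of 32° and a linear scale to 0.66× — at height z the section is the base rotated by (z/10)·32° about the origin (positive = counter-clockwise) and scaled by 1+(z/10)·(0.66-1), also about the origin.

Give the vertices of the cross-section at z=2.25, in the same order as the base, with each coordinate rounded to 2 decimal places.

Cross-section at z=2.25: (-3.20,-4.13) (0.85,4.30) (-2.52,1.54)

t = z/height = 2.25/10 = 0.225
s = 1 + (scale-1)·z/height = 1 + (0.66-1)·2.25/10 = 0.923500
θ = twist·z/height = 32°·2.25/10 = 7.2000° = 0.125664 rad
cos θ = 0.992115, sin θ = 0.125333 (intermediates below are computed at full precision and shown rounded to 5 d.p.)
v1: (-4,-4) → rotate → (-3.46713,-4.46979) → ×s → (-3.20189,-4.12785) → (-3.20,-4.13)
v2: (1.5,4.5) → rotate → (0.92417,4.65252) → ×s → (0.85347,4.29660) → (0.85,4.30)
v3: (-2.5,2) → rotate → (-2.73095,1.67090) → ×s → (-2.52204,1.54307) → (-2.52,1.54)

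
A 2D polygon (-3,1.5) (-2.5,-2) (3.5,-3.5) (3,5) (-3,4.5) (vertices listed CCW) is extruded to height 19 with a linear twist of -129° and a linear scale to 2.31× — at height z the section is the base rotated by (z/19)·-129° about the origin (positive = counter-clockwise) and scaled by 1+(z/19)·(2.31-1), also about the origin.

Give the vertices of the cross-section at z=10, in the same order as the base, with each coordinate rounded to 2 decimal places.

Cross-section at z=10: (0.44,5.65) (-4.72,2.64) (-3.25,-7.70) (9.73,-1.52) (5.14,7.56)

t = z/height = 10/19 = 0.526316
s = 1 + (scale-1)·z/height = 1 + (2.31-1)·10/19 = 1.689474
θ = twist·z/height = -129°·10/19 = -67.8947° = -1.184987 rad
cos θ = 0.376309, sin θ = -0.926494 (intermediates below are computed at full precision and shown rounded to 5 d.p.)
v1: (-3,1.5) → rotate → (0.26081,3.34395) → ×s → (0.44064,5.64951) → (0.44,5.65)
v2: (-2.5,-2) → rotate → (-2.79376,1.56362) → ×s → (-4.71999,2.64169) → (-4.72,2.64)
v3: (3.5,-3.5) → rotate → (-1.92565,-4.55981) → ×s → (-3.25333,-7.70368) → (-3.25,-7.70)
v4: (3,5) → rotate → (5.76140,-0.89794) → ×s → (9.73373,-1.51704) → (9.73,-1.52)
v5: (-3,4.5) → rotate → (3.04030,4.47287) → ×s → (5.13650,7.55680) → (5.14,7.56)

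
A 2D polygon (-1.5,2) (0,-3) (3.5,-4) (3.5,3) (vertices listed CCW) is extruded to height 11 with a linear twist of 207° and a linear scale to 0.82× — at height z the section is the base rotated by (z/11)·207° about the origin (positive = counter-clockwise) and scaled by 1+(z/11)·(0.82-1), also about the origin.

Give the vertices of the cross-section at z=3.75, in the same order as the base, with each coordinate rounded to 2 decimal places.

Cross-section at z=3.75: (-2.24,-0.70) (2.66,-0.94) (4.63,1.85) (-1.56,4.03)

t = z/height = 3.75/11 = 0.340909
s = 1 + (scale-1)·z/height = 1 + (0.82-1)·3.75/11 = 0.938636
θ = twist·z/height = 207°·3.75/11 = 70.5682° = 1.231647 rad
cos θ = 0.332685, sin θ = 0.943038 (intermediates below are computed at full precision and shown rounded to 5 d.p.)
v1: (-1.5,2) → rotate → (-2.38510,-0.74919) → ×s → (-2.23874,-0.70321) → (-2.24,-0.70)
v2: (0,-3) → rotate → (2.82911,-0.99805) → ×s → (2.65551,-0.93681) → (2.66,-0.94)
v3: (3.5,-4) → rotate → (4.93655,1.96989) → ×s → (4.63362,1.84901) → (4.63,1.85)
v4: (3.5,3) → rotate → (-1.66472,4.29869) → ×s → (-1.56256,4.03490) → (-1.56,4.03)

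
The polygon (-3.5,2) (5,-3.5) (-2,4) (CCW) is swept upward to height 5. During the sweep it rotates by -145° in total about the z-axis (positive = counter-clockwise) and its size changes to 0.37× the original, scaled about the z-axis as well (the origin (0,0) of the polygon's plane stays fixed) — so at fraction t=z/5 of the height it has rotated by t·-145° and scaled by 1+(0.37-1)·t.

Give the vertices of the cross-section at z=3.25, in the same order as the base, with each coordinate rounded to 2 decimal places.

t = z/height = 3.25/5 = 0.65
s = 1 + (scale-1)·z/height = 1 + (0.37-1)·3.25/5 = 0.590500
θ = twist·z/height = -145°·3.25/5 = -94.2500° = -1.644973 rad
cos θ = -0.074108, sin θ = -0.997250 (intermediates below are computed at full precision and shown rounded to 5 d.p.)
v1: (-3.5,2) → rotate → (2.25388,3.34216) → ×s → (1.33092,1.97354) → (1.33,1.97)
v2: (5,-3.5) → rotate → (-3.86092,-4.72687) → ×s → (-2.27987,-2.79122) → (-2.28,-2.79)
v3: (-2,4) → rotate → (4.13722,1.69807) → ×s → (2.44303,1.00271) → (2.44,1.00)

Cross-section at z=3.25: (1.33,1.97) (-2.28,-2.79) (2.44,1.00)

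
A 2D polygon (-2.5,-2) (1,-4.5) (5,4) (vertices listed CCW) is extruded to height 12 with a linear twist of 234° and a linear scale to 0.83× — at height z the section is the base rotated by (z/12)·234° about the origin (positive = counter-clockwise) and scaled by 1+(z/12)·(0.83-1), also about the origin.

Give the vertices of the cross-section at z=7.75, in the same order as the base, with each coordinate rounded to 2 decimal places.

t = z/height = 7.75/12 = 0.645833
s = 1 + (scale-1)·z/height = 1 + (0.83-1)·7.75/12 = 0.890208
θ = twist·z/height = 234°·7.75/12 = 151.1250° = 2.637629 rad
cos θ = -0.875675, sin θ = 0.482900 (intermediates below are computed at full precision and shown rounded to 5 d.p.)
v1: (-2.5,-2) → rotate → (3.15499,0.54410) → ×s → (2.80860,0.48436) → (2.81,0.48)
v2: (1,-4.5) → rotate → (1.29738,4.42344) → ×s → (1.15494,3.93778) → (1.15,3.94)
v3: (5,4) → rotate → (-6.30998,-1.08820) → ×s → (-5.61719,-0.96872) → (-5.62,-0.97)

Cross-section at z=7.75: (2.81,0.48) (1.15,3.94) (-5.62,-0.97)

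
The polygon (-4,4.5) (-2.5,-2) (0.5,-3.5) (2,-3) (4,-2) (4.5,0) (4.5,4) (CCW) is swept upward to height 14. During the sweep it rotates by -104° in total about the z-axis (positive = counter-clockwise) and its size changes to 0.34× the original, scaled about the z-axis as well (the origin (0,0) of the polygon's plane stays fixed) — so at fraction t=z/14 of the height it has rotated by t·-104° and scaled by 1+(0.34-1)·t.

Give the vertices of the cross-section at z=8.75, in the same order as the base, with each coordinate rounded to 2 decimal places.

Cross-section at z=8.75: (1.40,3.25) (-1.69,0.83) (-1.74,-1.14) (-1.10,-1.81) (-0.07,-2.63) (1.12,-2.40) (3.25,-1.40)

t = z/height = 8.75/14 = 0.625
s = 1 + (scale-1)·z/height = 1 + (0.34-1)·8.75/14 = 0.587500
θ = twist·z/height = -104°·8.75/14 = -65.0000° = -1.134464 rad
cos θ = 0.422618, sin θ = -0.906308 (intermediates below are computed at full precision and shown rounded to 5 d.p.)
v1: (-4,4.5) → rotate → (2.38791,5.52701) → ×s → (1.40290,3.24712) → (1.40,3.25)
v2: (-2.5,-2) → rotate → (-2.86916,1.42053) → ×s → (-1.68563,0.83456) → (-1.69,0.83)
v3: (0.5,-3.5) → rotate → (-2.96077,-1.93232) → ×s → (-1.73945,-1.13524) → (-1.74,-1.14)
v4: (2,-3) → rotate → (-1.87369,-3.08047) → ×s → (-1.10079,-1.80978) → (-1.10,-1.81)
v5: (4,-2) → rotate → (-0.12214,-4.47047) → ×s → (-0.07176,-2.62640) → (-0.07,-2.63)
v6: (4.5,0) → rotate → (1.90178,-4.07839) → ×s → (1.11730,-2.39605) → (1.12,-2.40)
v7: (4.5,4) → rotate → (5.52701,-2.38791) → ×s → (3.24712,-1.40290) → (3.25,-1.40)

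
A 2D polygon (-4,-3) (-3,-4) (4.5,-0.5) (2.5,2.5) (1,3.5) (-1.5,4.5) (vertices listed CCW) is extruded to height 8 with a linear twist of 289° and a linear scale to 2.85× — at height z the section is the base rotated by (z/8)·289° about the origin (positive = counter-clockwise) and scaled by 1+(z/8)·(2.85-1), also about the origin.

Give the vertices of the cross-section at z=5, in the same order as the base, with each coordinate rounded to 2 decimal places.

Cross-section at z=5: (8.55,6.56) (6.37,8.70) (-9.71,0.97) (-5.33,-5.45) (-2.07,-7.57) (3.34,-9.67)

t = z/height = 5/8 = 0.625
s = 1 + (scale-1)·z/height = 1 + (2.85-1)·5/8 = 2.156250
θ = twist·z/height = 289°·5/8 = 180.6250° = 3.152501 rad
cos θ = -0.999941, sin θ = -0.010908 (intermediates below are computed at full precision and shown rounded to 5 d.p.)
v1: (-4,-3) → rotate → (3.96704,3.04345) → ×s → (8.55393,6.56245) → (8.55,6.56)
v2: (-3,-4) → rotate → (2.95619,4.03249) → ×s → (6.37428,8.69505) → (6.37,8.70)
v3: (4.5,-0.5) → rotate → (-4.50519,0.45088) → ×s → (-9.71431,0.97222) → (-9.71,0.97)
v4: (2.5,2.5) → rotate → (-2.47258,-2.52712) → ×s → (-5.33150,-5.44911) → (-5.33,-5.45)
v5: (1,3.5) → rotate → (-0.96176,-3.51070) → ×s → (-2.07380,-7.56995) → (-2.07,-7.57)
v6: (-1.5,4.5) → rotate → (1.54900,-4.48337) → ×s → (3.34003,-9.66727) → (3.34,-9.67)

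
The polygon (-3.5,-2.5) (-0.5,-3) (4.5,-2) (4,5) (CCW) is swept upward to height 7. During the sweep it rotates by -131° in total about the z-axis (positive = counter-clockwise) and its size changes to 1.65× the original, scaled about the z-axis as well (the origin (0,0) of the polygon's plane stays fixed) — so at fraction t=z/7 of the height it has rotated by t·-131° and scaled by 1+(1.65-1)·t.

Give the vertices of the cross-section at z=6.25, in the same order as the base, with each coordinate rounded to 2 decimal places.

Cross-section at z=6.25: (-1.01,6.72) (-3.87,2.85) (-6.04,-4.91) (4.18,-9.22)

t = z/height = 6.25/7 = 0.892857
s = 1 + (scale-1)·z/height = 1 + (1.65-1)·6.25/7 = 1.580357
θ = twist·z/height = -131°·6.25/7 = -116.9643° = -2.041412 rad
cos θ = -0.453435, sin θ = -0.891289 (intermediates below are computed at full precision and shown rounded to 5 d.p.)
v1: (-3.5,-2.5) → rotate → (-0.64120,4.25310) → ×s → (-1.01333,6.72142) → (-1.01,6.72)
v2: (-0.5,-3) → rotate → (-2.44715,1.80595) → ×s → (-3.86737,2.85405) → (-3.87,2.85)
v3: (4.5,-2) → rotate → (-3.82304,-3.10393) → ×s → (-6.04176,-4.90532) → (-6.04,-4.91)
v4: (4,5) → rotate → (2.64271,-5.83233) → ×s → (4.17642,-9.21717) → (4.18,-9.22)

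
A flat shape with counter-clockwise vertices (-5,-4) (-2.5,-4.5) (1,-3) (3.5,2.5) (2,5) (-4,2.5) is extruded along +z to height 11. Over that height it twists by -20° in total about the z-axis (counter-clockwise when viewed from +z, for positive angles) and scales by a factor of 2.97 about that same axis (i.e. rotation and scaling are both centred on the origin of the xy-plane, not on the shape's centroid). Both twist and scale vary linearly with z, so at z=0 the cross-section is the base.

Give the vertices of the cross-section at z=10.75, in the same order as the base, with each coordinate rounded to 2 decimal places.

Cross-section at z=10.75: (-17.70,-6.13) (-11.30,-9.96) (-0.18,-9.25) (12.09,3.47) (10.41,11.83) (-8.58,10.81)

t = z/height = 10.75/11 = 0.977273
s = 1 + (scale-1)·z/height = 1 + (2.97-1)·10.75/11 = 2.925227
θ = twist·z/height = -20°·10.75/11 = -19.5455° = -0.341133 rad
cos θ = 0.942376, sin θ = -0.334555 (intermediates below are computed at full precision and shown rounded to 5 d.p.)
v1: (-5,-4) → rotate → (-6.05010,-2.09673) → ×s → (-17.69792,-6.13342) → (-17.70,-6.13)
v2: (-2.5,-4.5) → rotate → (-3.86144,-3.40431) → ×s → (-11.29558,-9.95837) → (-11.30,-9.96)
v3: (1,-3) → rotate → (-0.06129,-3.16168) → ×s → (-0.17928,-9.24864) → (-0.18,-9.25)
v4: (3.5,2.5) → rotate → (4.13470,1.18500) → ×s → (12.09495,3.46639) → (12.09,3.47)
v5: (2,5) → rotate → (3.55753,4.04277) → ×s → (10.40657,11.82603) → (10.41,11.83)
v6: (-4,2.5) → rotate → (-2.93312,3.69416) → ×s → (-8.58004,10.80626) → (-8.58,10.81)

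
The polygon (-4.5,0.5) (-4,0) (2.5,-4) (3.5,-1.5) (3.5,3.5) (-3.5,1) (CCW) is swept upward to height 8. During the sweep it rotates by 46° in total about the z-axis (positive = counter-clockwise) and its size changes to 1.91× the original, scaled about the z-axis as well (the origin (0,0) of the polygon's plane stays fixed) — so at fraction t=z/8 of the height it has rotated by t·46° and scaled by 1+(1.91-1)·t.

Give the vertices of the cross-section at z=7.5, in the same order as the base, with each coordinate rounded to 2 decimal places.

t = z/height = 7.5/8 = 0.9375
s = 1 + (scale-1)·z/height = 1 + (1.91-1)·7.5/8 = 1.853125
θ = twist·z/height = 46°·7.5/8 = 43.1250° = 0.752673 rad
cos θ = 0.729864, sin θ = 0.683592 (intermediates below are computed at full precision and shown rounded to 5 d.p.)
v1: (-4.5,0.5) → rotate → (-3.62618,-2.71123) → ×s → (-6.71977,-5.02425) → (-6.72,-5.02)
v2: (-4,0) → rotate → (-2.91946,-2.73437) → ×s → (-5.41012,-5.06713) → (-5.41,-5.07)
v3: (2.5,-4) → rotate → (4.55903,-1.21048) → ×s → (8.44845,-2.24316) → (8.45,-2.24)
v4: (3.5,-1.5) → rotate → (3.57991,1.29778) → ×s → (6.63403,2.40494) → (6.63,2.40)
v5: (3.5,3.5) → rotate → (0.16195,4.94710) → ×s → (0.30012,9.16759) → (0.30,9.17)
v6: (-3.5,1) → rotate → (-3.23812,-1.66271) → ×s → (-6.00063,-3.08121) → (-6.00,-3.08)

Cross-section at z=7.5: (-6.72,-5.02) (-5.41,-5.07) (8.45,-2.24) (6.63,2.40) (0.30,9.17) (-6.00,-3.08)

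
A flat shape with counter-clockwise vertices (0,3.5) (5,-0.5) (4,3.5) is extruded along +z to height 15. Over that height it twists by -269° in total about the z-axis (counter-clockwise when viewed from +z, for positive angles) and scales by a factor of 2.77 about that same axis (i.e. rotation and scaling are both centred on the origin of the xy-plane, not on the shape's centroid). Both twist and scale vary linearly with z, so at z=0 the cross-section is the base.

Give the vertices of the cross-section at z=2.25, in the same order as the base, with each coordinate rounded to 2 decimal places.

t = z/height = 2.25/15 = 0.15
s = 1 + (scale-1)·z/height = 1 + (2.77-1)·2.25/15 = 1.265500
θ = twist·z/height = -269°·2.25/15 = -40.3500° = -0.704240 rad
cos θ = 0.762104, sin θ = -0.647455 (intermediates below are computed at full precision and shown rounded to 5 d.p.)
v1: (0,3.5) → rotate → (2.26609,2.66736) → ×s → (2.86774,3.37555) → (2.87,3.38)
v2: (5,-0.5) → rotate → (3.48679,-3.61833) → ×s → (4.41253,-4.57899) → (4.41,-4.58)
v3: (4,3.5) → rotate → (5.31451,0.07754) → ×s → (6.72551,0.09813) → (6.73,0.10)

Cross-section at z=2.25: (2.87,3.38) (4.41,-4.58) (6.73,0.10)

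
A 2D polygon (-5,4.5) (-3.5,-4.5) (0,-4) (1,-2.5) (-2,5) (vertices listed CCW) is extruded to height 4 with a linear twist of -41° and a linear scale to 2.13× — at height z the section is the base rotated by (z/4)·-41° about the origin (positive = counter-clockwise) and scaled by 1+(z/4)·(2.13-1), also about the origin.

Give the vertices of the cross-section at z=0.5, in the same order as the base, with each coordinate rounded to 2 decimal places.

Cross-section at z=0.5: (-5.22,5.62) (-4.44,-4.76) (-0.41,-4.55) (0.88,-2.94) (-1.76,5.89)

t = z/height = 0.5/4 = 0.125
s = 1 + (scale-1)·z/height = 1 + (2.13-1)·0.5/4 = 1.141250
θ = twist·z/height = -41°·0.5/4 = -5.1250° = -0.089448 rad
cos θ = 0.996002, sin θ = -0.089329 (intermediates below are computed at full precision and shown rounded to 5 d.p.)
v1: (-5,4.5) → rotate → (-4.57803,4.92865) → ×s → (-5.22468,5.62483) → (-5.22,5.62)
v2: (-3.5,-4.5) → rotate → (-3.88799,-4.16936) → ×s → (-4.43717,-4.75828) → (-4.44,-4.76)
v3: (0,-4) → rotate → (-0.35732,-3.98401) → ×s → (-0.40779,-4.54675) → (-0.41,-4.55)
v4: (1,-2.5) → rotate → (0.77268,-2.57933) → ×s → (0.88182,-2.94367) → (0.88,-2.94)
v5: (-2,5) → rotate → (-1.54536,5.15867) → ×s → (-1.76364,5.88733) → (-1.76,5.89)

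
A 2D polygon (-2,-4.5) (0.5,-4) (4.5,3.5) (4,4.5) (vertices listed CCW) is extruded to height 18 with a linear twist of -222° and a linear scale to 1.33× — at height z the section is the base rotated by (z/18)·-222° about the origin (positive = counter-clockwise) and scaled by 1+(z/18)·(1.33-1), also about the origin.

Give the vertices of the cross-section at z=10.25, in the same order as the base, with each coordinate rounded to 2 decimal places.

t = z/height = 10.25/18 = 0.569444
s = 1 + (scale-1)·z/height = 1 + (1.33-1)·10.25/18 = 1.187917
θ = twist·z/height = -222°·10.25/18 = -126.4167° = -2.206387 rad
cos θ = -0.593653, sin θ = -0.804721 (intermediates below are computed at full precision and shown rounded to 5 d.p.)
v1: (-2,-4.5) → rotate → (-2.43394,4.28088) → ×s → (-2.89132,5.08533) → (-2.89,5.09)
v2: (0.5,-4) → rotate → (-3.51571,1.97225) → ×s → (-4.17637,2.34287) → (-4.18,2.34)
v3: (4.5,3.5) → rotate → (0.14509,-5.69903) → ×s → (0.17235,-6.76997) → (0.17,-6.77)
v4: (4,4.5) → rotate → (1.24663,-5.89032) → ×s → (1.48090,-6.99721) → (1.48,-7.00)

Cross-section at z=10.25: (-2.89,5.09) (-4.18,2.34) (0.17,-6.77) (1.48,-7.00)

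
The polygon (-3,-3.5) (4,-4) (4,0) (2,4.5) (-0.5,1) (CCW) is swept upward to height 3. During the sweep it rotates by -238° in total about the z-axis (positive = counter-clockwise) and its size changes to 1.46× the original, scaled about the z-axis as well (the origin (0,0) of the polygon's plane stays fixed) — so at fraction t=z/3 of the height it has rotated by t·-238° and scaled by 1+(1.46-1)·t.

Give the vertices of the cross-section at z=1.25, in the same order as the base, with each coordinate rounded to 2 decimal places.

Cross-section at z=1.25: (-3.55,4.19) (-5.47,-3.95) (-0.76,-4.71) (4.91,-3.21) (1.27,0.40)

t = z/height = 1.25/3 = 0.416667
s = 1 + (scale-1)·z/height = 1 + (1.46-1)·1.25/3 = 1.191667
θ = twist·z/height = -238°·1.25/3 = -99.1667° = -1.730785 rad
cos θ = -0.159307, sin θ = -0.987229 (intermediates below are computed at full precision and shown rounded to 5 d.p.)
v1: (-3,-3.5) → rotate → (-2.97738,3.51926) → ×s → (-3.54805,4.19379) → (-3.55,4.19)
v2: (4,-4) → rotate → (-4.58614,-3.31169) → ×s → (-5.46515,-3.94643) → (-5.47,-3.95)
v3: (4,0) → rotate → (-0.63723,-3.94892) → ×s → (-0.75936,-4.70579) → (-0.76,-4.71)
v4: (2,4.5) → rotate → (4.12392,-2.69134) → ×s → (4.91433,-3.20718) → (4.91,-3.21)
v5: (-0.5,1) → rotate → (1.06688,0.33431) → ×s → (1.27137,0.39838) → (1.27,0.40)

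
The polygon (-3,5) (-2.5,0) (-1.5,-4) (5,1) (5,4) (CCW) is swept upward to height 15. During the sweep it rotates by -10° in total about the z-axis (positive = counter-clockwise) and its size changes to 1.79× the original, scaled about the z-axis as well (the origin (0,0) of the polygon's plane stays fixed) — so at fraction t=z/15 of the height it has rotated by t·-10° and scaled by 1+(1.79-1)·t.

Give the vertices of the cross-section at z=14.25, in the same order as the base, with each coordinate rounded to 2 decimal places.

t = z/height = 14.25/15 = 0.95
s = 1 + (scale-1)·z/height = 1 + (1.79-1)·14.25/15 = 1.750500
θ = twist·z/height = -10°·14.25/15 = -9.5000° = -0.165806 rad
cos θ = 0.986286, sin θ = -0.165048 (intermediates below are computed at full precision and shown rounded to 5 d.p.)
v1: (-3,5) → rotate → (-2.13362,5.42657) → ×s → (-3.73490,9.49921) → (-3.73,9.50)
v2: (-2.5,0) → rotate → (-2.46571,0.41262) → ×s → (-4.31623,0.72229) → (-4.32,0.72)
v3: (-1.5,-4) → rotate → (-2.13962,-3.69757) → ×s → (-3.74540,-6.47260) → (-3.75,-6.47)
v4: (5,1) → rotate → (5.09648,0.16105) → ×s → (8.92138,0.28191) → (8.92,0.28)
v5: (5,4) → rotate → (5.59162,3.11990) → ×s → (9.78813,5.46139) → (9.79,5.46)

Cross-section at z=14.25: (-3.73,9.50) (-4.32,0.72) (-3.75,-6.47) (8.92,0.28) (9.79,5.46)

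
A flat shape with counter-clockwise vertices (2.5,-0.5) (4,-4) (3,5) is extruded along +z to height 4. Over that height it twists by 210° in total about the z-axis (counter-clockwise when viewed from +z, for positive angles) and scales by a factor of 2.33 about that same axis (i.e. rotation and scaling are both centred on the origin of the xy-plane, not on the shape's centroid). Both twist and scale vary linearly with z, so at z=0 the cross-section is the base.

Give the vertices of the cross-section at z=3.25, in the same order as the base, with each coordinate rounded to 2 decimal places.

Cross-section at z=3.25: (-4.96,1.87) (-6.86,9.57) (-7.85,-9.25)

t = z/height = 3.25/4 = 0.8125
s = 1 + (scale-1)·z/height = 1 + (2.33-1)·3.25/4 = 2.080625
θ = twist·z/height = 210°·3.25/4 = 170.6250° = 2.977968 rad
cos θ = -0.986643, sin θ = 0.162895 (intermediates below are computed at full precision and shown rounded to 5 d.p.)
v1: (2.5,-0.5) → rotate → (-2.38516,0.90056) → ×s → (-4.96262,1.87373) → (-4.96,1.87)
v2: (4,-4) → rotate → (-3.29499,4.59816) → ×s → (-6.85564,9.56704) → (-6.86,9.57)
v3: (3,5) → rotate → (-3.77441,-4.44453) → ×s → (-7.85313,-9.24740) → (-7.85,-9.25)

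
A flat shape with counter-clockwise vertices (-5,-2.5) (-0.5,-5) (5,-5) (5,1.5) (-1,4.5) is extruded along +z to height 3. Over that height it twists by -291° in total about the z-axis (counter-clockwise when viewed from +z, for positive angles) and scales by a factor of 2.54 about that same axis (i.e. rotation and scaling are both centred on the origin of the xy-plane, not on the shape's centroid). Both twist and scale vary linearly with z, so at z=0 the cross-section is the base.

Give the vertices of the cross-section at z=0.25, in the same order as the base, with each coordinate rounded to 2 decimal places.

t = z/height = 0.25/3 = 0.0833333
s = 1 + (scale-1)·z/height = 1 + (2.54-1)·0.25/3 = 1.128333
θ = twist·z/height = -291°·0.25/3 = -24.2500° = -0.423242 rad
cos θ = 0.911762, sin θ = -0.410719 (intermediates below are computed at full precision and shown rounded to 5 d.p.)
v1: (-5,-2.5) → rotate → (-5.58561,-0.22581) → ×s → (-6.30243,-0.25479) → (-6.30,-0.25)
v2: (-0.5,-5) → rotate → (-2.50948,-4.35345) → ×s → (-2.83152,-4.91214) → (-2.83,-4.91)
v3: (5,-5) → rotate → (2.50522,-6.61240) → ×s → (2.82672,-7.46100) → (2.83,-7.46)
v4: (5,1.5) → rotate → (5.17489,-0.68595) → ×s → (5.83900,-0.77398) → (5.84,-0.77)
v5: (-1,4.5) → rotate → (0.93647,4.51365) → ×s → (1.05665,5.09290) → (1.06,5.09)

Cross-section at z=0.25: (-6.30,-0.25) (-2.83,-4.91) (2.83,-7.46) (5.84,-0.77) (1.06,5.09)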